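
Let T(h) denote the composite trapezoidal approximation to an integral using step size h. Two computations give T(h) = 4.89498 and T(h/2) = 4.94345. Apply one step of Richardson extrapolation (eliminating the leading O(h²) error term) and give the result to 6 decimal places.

4.959607

R = (4·T(h/2) − T(h)) / 3 = (4·4.94345 − 4.89498)/3 = (14.87882)/3 = 4.959607.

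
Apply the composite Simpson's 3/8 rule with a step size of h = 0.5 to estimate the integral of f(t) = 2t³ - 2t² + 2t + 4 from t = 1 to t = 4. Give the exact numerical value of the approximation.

h = (4 − 1)/6 = 0.5.
Nodes t₀,…,t₆ = 1, 1.5, 2, 2.5, 3, 3.5, 4.
f(t) = 2t³ - 2t² + 2t + 4: f₀=6, f₁=9.25, f₂=16, f₃=27.75, f₄=46, f₅=72.25, f₆=108.
(3h/8)·[f₀ + 3f₁ + 3f₂ + 2f₃ + 3f₄ + 3f₅ + f₆] = 0.1875·(600) = 112.5.

112.5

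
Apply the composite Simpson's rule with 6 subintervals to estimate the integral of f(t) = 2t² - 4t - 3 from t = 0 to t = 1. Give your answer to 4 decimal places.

-4.3333

h = (1 − 0)/6 = 0.166667.
Nodes t₀,…,t₆ = 0, 0.166667, 0.333333, 0.5, 0.666667, 0.833333, 1.
f(t) = 2t² - 4t - 3: f₀=-3, f₁=-3.611111, f₂=-4.111111, f₃=-4.5, f₄=-4.777778, f₅=-4.944444, f₆=-5.
(h/3)·[f₀ + 4f₁ + 2f₂ + 4f₃ + 2f₄ + 4f₅ + f₆] = 0.055556·(-78) = -4.3333.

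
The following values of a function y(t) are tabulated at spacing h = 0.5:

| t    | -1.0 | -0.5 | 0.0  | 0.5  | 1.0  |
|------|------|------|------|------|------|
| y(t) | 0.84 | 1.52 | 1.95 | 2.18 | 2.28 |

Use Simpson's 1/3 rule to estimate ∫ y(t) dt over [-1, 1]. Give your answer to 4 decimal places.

3.6367

h = 0.5, n = 4.
(h/3)·[y₀ + 4y₁ + 2y₂ + 4y₃ + y₄] = 0.166667·(21.82) = 3.6367.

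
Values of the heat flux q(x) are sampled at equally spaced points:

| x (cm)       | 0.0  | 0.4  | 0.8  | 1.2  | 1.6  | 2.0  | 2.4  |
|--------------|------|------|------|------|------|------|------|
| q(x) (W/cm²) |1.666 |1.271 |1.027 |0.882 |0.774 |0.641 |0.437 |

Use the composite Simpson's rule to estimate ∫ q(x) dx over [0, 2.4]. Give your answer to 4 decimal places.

h = 0.4, n = 6.
(h/3)·[y₀ + 4y₁ + 2y₂ + 4y₃ + 2y₄ + 4y₅ + y₆] = 0.133333·(16.881) = 2.2508.

2.2508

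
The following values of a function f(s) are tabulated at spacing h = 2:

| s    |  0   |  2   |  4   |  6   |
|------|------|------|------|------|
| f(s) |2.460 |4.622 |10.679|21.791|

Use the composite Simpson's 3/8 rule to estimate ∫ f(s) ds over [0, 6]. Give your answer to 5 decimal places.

52.61550

h = 2, n = 3.
(3h/8)·[y₀ + 3y₁ + 3y₂ + y₃] = 0.75·(70.154) = 52.61550.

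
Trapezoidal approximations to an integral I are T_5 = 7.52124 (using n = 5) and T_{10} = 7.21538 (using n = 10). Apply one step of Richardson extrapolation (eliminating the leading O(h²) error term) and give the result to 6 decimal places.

R = (4·T_{10} − T_5) / 3 = (4·7.21538 − 7.52124)/3 = (21.34028)/3 = 7.113427.

7.113427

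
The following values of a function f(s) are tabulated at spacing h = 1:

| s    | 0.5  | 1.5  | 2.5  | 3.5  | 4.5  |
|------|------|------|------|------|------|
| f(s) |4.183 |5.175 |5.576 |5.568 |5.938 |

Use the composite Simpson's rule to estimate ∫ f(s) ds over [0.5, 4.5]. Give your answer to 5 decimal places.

21.41500

h = 1, n = 4.
(h/3)·[y₀ + 4y₁ + 2y₂ + 4y₃ + y₄] = 0.333333·(64.245) = 21.41500.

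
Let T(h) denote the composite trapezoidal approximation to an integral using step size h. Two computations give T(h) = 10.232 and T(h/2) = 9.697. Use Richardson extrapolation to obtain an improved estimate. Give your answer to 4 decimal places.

R = (4·T(h/2) − T(h)) / 3 = (4·9.697 − 10.232)/3 = (28.556)/3 = 9.5187.

9.5187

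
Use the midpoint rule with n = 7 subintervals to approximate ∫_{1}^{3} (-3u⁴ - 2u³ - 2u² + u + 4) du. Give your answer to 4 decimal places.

h = (3 − 1)/7 = 0.285714.
Midpoints m₁,…,m₇ = 1.142857, 1.428571, 1.714286, 2, 2.285714, 2.571429, 2.857143.
f(m₁)=-5.572678, f(m₂)=-16.978759, f(m₃)=-36.148272, f(m₄)=-66, f(m₅)=-109.932528, f(m₆)=-171.824240, f(m₇)=-256.033319.
h·[f(m₁) + f(m₂) + f(m₃) + f(m₄) + f(m₅) + f(m₆) + f(m₇)] = 0.285714·(-662.489796) = -189.2828.

-189.2828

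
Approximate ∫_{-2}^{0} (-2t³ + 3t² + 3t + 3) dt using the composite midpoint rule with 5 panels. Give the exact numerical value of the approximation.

15.76

h = (0 − (-2))/5 = 0.4.
Midpoints m₁,…,m₅ = -1.8, -1.4, -1, -0.6, -0.2.
f(m₁)=18.984, f(m₂)=10.168, f(m₃)=5, f(m₄)=2.712, f(m₅)=2.536.
h·[f(m₁) + f(m₂) + f(m₃) + f(m₄) + f(m₅)] = 0.4·(39.4) = 15.76.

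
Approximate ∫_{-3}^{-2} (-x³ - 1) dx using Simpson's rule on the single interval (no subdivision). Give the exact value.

S = (b−a)/6 · [f(-3) + 4f(-2.5) + f(-2)] = 0.166667·[26 + 4·14.625 + 7] = 15.25.

15.25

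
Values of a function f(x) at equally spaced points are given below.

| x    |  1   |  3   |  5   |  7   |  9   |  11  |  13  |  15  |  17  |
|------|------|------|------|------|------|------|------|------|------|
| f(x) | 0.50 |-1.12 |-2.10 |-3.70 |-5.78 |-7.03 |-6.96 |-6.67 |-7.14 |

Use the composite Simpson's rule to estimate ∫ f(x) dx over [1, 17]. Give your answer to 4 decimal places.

h = 2, n = 8.
(h/3)·[y₀ + 4y₁ + 2y₂ + 4y₃ + 2y₄ + 4y₅ + 2y₆ + 4y₇ + y₈] = 0.666667·(-110.40) = -73.6000.

-73.6000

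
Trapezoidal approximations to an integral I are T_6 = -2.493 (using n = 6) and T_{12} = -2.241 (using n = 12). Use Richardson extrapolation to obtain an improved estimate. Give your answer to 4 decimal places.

R = (4·T_{12} − T_6) / 3 = (4·(-2.241) − (-2.493))/3 = (-6.471)/3 = -2.1570.

-2.1570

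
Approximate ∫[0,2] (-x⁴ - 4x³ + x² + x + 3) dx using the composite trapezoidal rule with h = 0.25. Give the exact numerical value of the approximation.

-12.12890625

h = (2 − 0)/8 = 0.25.
Nodes x₀,…,x₈ = 0, 0.25, 0.5, 0.75, 1, 1.25, 1.5, 1.75, 2.
f(x) = -x⁴ - 4x³ + x² + x + 3: f₀=3, f₁=3.24609375, f₂=3.1875, f₃=2.30859375, f₄=0, f₅=-4.44140625, f₆=-11.8125, f₇=-23.00390625, f₈=-39.
(h/2)·[f₀ + 2f₁ + 2f₂ + 2f₃ + 2f₄ + 2f₅ + 2f₆ + 2f₇ + f₈] = 0.125·(-97.03125) = -12.12890625.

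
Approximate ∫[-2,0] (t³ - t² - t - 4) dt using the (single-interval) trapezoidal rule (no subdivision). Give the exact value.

T = (b−a)/2 · [f(-2) + f(0)] = 1·[(-14) + (-4)] = -18.

-18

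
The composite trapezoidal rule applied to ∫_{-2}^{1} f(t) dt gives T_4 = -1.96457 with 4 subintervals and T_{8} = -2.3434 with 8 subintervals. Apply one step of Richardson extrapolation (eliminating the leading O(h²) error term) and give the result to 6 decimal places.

-2.469677

R = (4·T_{8} − T_4) / 3 = (4·(-2.3434) − (-1.96457))/3 = (-7.40903)/3 = -2.469677.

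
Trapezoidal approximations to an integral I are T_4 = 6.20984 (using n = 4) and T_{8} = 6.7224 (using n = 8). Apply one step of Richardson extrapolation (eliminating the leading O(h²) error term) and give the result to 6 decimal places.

R = (4·T_{8} − T_4) / 3 = (4·6.7224 − 6.20984)/3 = (20.67976)/3 = 6.893253.

6.893253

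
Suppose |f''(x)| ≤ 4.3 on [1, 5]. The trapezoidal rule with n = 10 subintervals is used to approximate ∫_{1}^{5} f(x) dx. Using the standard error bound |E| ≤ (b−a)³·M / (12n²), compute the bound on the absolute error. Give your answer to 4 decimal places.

0.2293

|E| ≤ (4)³·4.3 / (12·10²) = 275.2/1200 = 0.2293.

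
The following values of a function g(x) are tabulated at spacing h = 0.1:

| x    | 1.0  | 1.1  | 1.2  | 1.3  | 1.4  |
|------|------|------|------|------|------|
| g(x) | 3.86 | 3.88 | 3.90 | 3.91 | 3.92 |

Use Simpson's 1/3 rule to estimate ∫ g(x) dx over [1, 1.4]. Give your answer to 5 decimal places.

h = 0.1, n = 4.
(h/3)·[y₀ + 4y₁ + 2y₂ + 4y₃ + y₄] = 0.033333·(46.74) = 1.55800.

1.55800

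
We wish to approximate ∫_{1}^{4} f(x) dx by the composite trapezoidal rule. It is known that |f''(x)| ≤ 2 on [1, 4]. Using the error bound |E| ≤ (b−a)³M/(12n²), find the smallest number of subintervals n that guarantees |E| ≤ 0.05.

10

Need 54/(12n²) ≤ 0.05.
n² ≥ 54/(12·0.05) = 90 ⇒ n ≥ 9.4868, so the smallest n is 10.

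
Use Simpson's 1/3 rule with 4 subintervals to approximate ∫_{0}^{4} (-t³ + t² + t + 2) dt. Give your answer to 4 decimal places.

h = (4 − 0)/4 = 1.
Nodes t₀,…,t₄ = 0, 1, 2, 3, 4.
f(t) = -t³ + t² + t + 2: f₀=2, f₁=3, f₂=0, f₃=-13, f₄=-42.
(h/3)·[f₀ + 4f₁ + 2f₂ + 4f₃ + f₄] = 0.333333·(-80) = -26.6667.

-26.6667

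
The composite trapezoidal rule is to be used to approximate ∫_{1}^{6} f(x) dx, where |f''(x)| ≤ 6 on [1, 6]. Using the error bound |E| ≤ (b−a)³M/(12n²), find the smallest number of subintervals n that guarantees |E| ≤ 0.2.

Need 750/(12n²) ≤ 0.2.
n² ≥ 750/(12·0.2) = 312.5 ⇒ n ≥ 17.6777, so the smallest n is 18.

18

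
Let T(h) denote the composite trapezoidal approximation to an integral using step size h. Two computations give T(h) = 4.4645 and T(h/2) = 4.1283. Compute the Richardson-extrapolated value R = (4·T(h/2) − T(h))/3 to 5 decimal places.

4.01623

R = (4·T(h/2) − T(h)) / 3 = (4·4.1283 − 4.4645)/3 = (12.0487)/3 = 4.01623.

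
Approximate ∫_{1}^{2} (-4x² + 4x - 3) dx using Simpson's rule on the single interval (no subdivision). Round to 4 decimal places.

S = (b−a)/6 · [f(1) + 4f(1.5) + f(2)] = 0.166667·[(-3) + 4·(-6) + (-11)] = -6.3333.

-6.3333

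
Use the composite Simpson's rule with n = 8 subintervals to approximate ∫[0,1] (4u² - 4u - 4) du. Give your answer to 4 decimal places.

h = (1 − 0)/8 = 0.125.
Nodes u₀,…,u₈ = 0, 0.125, 0.25, 0.375, 0.5, 0.625, 0.75, 0.875, 1.
f(u) = 4u² - 4u - 4: f₀=-4, f₁=-4.4375, f₂=-4.75, f₃=-4.9375, f₄=-5, f₅=-4.9375, f₆=-4.75, f₇=-4.4375, f₈=-4.
(h/3)·[f₀ + 4f₁ + 2f₂ + 4f₃ + 2f₄ + 4f₅ + 2f₆ + 4f₇ + f₈] = 0.041667·(-112) = -4.6667.

-4.6667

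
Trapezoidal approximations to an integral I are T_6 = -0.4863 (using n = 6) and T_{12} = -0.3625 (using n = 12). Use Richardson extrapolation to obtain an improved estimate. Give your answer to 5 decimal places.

R = (4·T_{12} − T_6) / 3 = (4·(-0.3625) − (-0.4863))/3 = (-0.9637)/3 = -0.32123.

-0.32123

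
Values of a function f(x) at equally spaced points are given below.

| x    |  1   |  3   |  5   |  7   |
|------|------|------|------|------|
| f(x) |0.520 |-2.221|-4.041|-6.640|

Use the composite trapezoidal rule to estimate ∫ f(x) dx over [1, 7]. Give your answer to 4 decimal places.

-18.6440

h = 2, n = 3.
(h/2)·[y₀ + 2y₁ + 2y₂ + y₃] = 1·(-18.644) = -18.6440.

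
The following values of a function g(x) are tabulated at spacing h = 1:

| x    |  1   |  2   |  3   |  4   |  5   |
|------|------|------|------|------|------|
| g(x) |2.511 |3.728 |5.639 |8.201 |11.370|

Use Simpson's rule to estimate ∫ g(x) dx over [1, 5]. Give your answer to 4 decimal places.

24.2917

h = 1, n = 4.
(h/3)·[y₀ + 4y₁ + 2y₂ + 4y₃ + y₄] = 0.333333·(72.875) = 24.2917.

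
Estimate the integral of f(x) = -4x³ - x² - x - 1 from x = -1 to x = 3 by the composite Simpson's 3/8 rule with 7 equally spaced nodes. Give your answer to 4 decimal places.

h = (3 − (-1))/6 = 0.666667.
Nodes x₀,…,x₆ = -1, -0.333333, 0.333333, 1, 1.666667, 2.333333, 3.
f(x) = -4x³ - x² - x - 1: f₀=3, f₁=-0.629630, f₂=-1.592593, f₃=-7, f₄=-23.962963, f₅=-59.592593, f₆=-121.
(3h/8)·[f₀ + 3f₁ + 3f₂ + 2f₃ + 3f₄ + 3f₅ + f₆] = 0.25·(-389.333333) = -97.3333.

-97.3333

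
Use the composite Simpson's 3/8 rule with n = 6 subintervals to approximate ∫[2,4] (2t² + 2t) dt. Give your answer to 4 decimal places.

49.3333

h = (4 − 2)/6 = 0.333333.
Nodes t₀,…,t₆ = 2, 2.333333, 2.666667, 3, 3.333333, 3.666667, 4.
f(t) = 2t² + 2t: f₀=12, f₁=15.555556, f₂=19.555556, f₃=24, f₄=28.888889, f₅=34.222222, f₆=40.
(3h/8)·[f₀ + 3f₁ + 3f₂ + 2f₃ + 3f₄ + 3f₅ + f₆] = 0.125·(394.666667) = 49.3333.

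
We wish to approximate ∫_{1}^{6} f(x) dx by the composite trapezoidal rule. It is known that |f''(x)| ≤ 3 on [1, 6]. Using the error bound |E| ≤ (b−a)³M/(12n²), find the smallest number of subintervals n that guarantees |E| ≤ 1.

Need 375/(12n²) ≤ 1.
n² ≥ 375/(12·1) = 31.25 ⇒ n ≥ 5.5902, so the smallest n is 6.

6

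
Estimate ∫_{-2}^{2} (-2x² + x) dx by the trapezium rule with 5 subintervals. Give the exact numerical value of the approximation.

-11.52

h = (2 − (-2))/5 = 0.8.
Nodes x₀,…,x₅ = -2, -1.2, -0.4, 0.4, 1.2, 2.
f(x) = -2x² + x: f₀=-10, f₁=-4.08, f₂=-0.72, f₃=0.08, f₄=-1.68, f₅=-6.
(h/2)·[f₀ + 2f₁ + 2f₂ + 2f₃ + 2f₄ + f₅] = 0.4·(-28.8) = -11.52.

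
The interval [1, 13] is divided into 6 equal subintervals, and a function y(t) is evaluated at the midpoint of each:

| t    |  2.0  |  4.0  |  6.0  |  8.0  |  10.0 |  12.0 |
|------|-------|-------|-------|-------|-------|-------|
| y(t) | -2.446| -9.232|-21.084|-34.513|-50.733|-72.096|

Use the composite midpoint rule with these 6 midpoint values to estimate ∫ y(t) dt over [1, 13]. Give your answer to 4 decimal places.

-380.2080

h = 2, n = 6.
h·[y(m₁) + y(m₂) + y(m₃) + y(m₄) + y(m₅) + y(m₆)] = 2·(-190.104) = -380.2080.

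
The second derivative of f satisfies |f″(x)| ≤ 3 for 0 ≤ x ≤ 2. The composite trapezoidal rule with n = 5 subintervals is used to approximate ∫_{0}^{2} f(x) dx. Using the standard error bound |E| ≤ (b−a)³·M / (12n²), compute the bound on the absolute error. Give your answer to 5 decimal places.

0.08000

|E| ≤ (2)³·3 / (12·5²) = 24/300 = 0.08000.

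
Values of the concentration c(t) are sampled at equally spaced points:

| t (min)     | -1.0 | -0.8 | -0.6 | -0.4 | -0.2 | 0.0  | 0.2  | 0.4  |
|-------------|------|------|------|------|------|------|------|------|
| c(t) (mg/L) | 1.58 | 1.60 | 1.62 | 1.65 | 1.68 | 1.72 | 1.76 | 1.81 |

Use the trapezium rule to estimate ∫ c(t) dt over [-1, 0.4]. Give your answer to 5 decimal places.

h = 0.2, n = 7.
(h/2)·[y₀ + 2y₁ + 2y₂ + 2y₃ + 2y₄ + 2y₅ + 2y₆ + y₇] = 0.1·(23.45) = 2.34500.

2.34500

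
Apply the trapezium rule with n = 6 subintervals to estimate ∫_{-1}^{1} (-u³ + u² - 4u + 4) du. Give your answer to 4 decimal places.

8.7037

h = (1 − (-1))/6 = 0.333333.
Nodes u₀,…,u₆ = -1, -0.666667, -0.333333, 0, 0.333333, 0.666667, 1.
f(u) = -u³ + u² - 4u + 4: f₀=10, f₁=7.407407, f₂=5.481481, f₃=4, f₄=2.740741, f₅=1.481481, f₆=0.
(h/2)·[f₀ + 2f₁ + 2f₂ + 2f₃ + 2f₄ + 2f₅ + f₆] = 0.166667·(52.222222) = 8.7037.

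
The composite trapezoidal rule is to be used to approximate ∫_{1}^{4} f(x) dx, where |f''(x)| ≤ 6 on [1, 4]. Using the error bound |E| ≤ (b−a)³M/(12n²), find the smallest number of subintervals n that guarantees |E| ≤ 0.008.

42

Need 162/(12n²) ≤ 0.008.
n² ≥ 162/(12·0.008) = 1687.5 ⇒ n ≥ 41.0792, so the smallest n is 42.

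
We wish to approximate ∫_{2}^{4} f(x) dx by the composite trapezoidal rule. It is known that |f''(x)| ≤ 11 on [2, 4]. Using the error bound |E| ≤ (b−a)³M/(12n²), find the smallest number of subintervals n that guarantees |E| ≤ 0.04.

14

Need 88/(12n²) ≤ 0.04.
n² ≥ 88/(12·0.04) = 183.333 ⇒ n ≥ 13.5401, so the smallest n is 14.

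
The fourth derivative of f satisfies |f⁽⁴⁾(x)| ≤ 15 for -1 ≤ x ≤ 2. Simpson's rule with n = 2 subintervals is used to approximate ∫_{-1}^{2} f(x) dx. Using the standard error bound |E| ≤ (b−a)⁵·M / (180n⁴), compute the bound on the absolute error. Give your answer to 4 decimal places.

|E| ≤ (3)⁵·15 / (180·2⁴) = 3645/2880 = 1.2656.

1.2656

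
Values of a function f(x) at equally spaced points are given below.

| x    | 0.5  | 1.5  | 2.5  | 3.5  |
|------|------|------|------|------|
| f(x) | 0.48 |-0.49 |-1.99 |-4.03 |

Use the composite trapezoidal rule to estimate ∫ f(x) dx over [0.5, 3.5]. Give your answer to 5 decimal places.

h = 1, n = 3.
(h/2)·[y₀ + 2y₁ + 2y₂ + y₃] = 0.5·(-8.51) = -4.25500.

-4.25500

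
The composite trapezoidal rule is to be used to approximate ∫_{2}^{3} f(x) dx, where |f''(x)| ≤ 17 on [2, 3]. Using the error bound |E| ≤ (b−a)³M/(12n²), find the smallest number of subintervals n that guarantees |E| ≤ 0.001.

38

Need 17/(12n²) ≤ 0.001.
n² ≥ 17/(12·0.001) = 1416.67 ⇒ n ≥ 37.6386, so the smallest n is 38.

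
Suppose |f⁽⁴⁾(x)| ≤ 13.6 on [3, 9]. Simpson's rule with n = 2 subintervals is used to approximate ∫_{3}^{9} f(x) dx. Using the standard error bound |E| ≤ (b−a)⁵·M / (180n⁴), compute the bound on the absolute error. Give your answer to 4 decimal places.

|E| ≤ (6)⁵·13.6 / (180·2⁴) = 105753.6/2880 = 36.7200.

36.7200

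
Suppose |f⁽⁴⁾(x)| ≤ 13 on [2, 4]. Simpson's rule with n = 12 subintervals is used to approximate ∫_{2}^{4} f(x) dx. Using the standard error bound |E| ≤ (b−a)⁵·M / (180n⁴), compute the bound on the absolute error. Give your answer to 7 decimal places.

0.0001115

|E| ≤ (2)⁵·13 / (180·12⁴) = 416/3732480 = 0.0001115.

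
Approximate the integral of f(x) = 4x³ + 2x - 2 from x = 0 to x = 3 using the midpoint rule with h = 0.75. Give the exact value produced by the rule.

h = (3 − 0)/4 = 0.75.
Midpoints m₁,…,m₄ = 0.375, 1.125, 1.875, 2.625.
f(m₁)=-1.0390625, f(m₂)=5.9453125, f(m₃)=28.1171875, f(m₄)=75.6015625.
h·[f(m₁) + f(m₂) + f(m₃) + f(m₄)] = 0.75·(108.625) = 81.46875.

81.46875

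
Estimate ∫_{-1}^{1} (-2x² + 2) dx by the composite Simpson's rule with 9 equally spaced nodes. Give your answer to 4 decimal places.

h = (1 − (-1))/8 = 0.25.
Nodes x₀,…,x₈ = -1, -0.75, -0.5, -0.25, 0, 0.25, 0.5, 0.75, 1.
f(x) = -2x² + 2: f₀=0, f₁=0.875, f₂=1.5, f₃=1.875, f₄=2, f₅=1.875, f₆=1.5, f₇=0.875, f₈=0.
(h/3)·[f₀ + 4f₁ + 2f₂ + 4f₃ + 2f₄ + 4f₅ + 2f₆ + 4f₇ + f₈] = 0.083333·(32) = 2.6667.

2.6667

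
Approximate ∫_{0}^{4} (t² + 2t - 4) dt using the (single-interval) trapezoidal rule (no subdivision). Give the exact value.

32

T = (b−a)/2 · [f(0) + f(4)] = 2·[(-4) + 20] = 32.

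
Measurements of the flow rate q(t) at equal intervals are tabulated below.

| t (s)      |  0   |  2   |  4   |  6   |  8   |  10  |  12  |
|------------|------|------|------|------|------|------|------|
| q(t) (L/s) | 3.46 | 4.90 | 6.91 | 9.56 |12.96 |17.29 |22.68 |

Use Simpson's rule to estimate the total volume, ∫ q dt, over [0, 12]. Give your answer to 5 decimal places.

h = 2, n = 6.
(h/3)·[y₀ + 4y₁ + 2y₂ + 4y₃ + 2y₄ + 4y₅ + y₆] = 0.666667·(192.88) = 128.58667.

128.58667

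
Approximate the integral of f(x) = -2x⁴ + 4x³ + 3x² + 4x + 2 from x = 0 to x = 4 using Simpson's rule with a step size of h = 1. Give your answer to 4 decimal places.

h = (4 − 0)/4 = 1.
Nodes x₀,…,x₄ = 0, 1, 2, 3, 4.
f(x) = -2x⁴ + 4x³ + 3x² + 4x + 2: f₀=2, f₁=11, f₂=22, f₃=-13, f₄=-190.
(h/3)·[f₀ + 4f₁ + 2f₂ + 4f₃ + f₄] = 0.333333·(-152) = -50.6667.

-50.6667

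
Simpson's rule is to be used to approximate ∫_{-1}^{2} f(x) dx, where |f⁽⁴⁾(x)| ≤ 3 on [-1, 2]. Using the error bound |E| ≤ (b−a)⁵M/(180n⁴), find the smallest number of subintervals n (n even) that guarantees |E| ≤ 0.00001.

Need 729/(180n⁴) ≤ 0.00001.
n⁴ ≥ 729/(180·0.00001) = 405000 ⇒ n ≥ 25.2269, so the smallest even n is 26. (n must be even for Simpson's rule.)

26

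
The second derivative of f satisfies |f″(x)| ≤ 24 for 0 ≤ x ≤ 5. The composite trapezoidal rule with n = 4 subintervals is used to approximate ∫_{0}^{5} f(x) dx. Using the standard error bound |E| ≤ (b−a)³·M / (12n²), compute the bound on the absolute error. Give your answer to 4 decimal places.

|E| ≤ (5)³·24 / (12·4²) = 3000/192 = 15.6250.

15.6250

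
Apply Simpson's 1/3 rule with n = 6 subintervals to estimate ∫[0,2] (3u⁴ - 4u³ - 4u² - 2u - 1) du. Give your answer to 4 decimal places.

-13.4568

h = (2 − 0)/6 = 0.333333.
Nodes u₀,…,u₆ = 0, 0.333333, 0.666667, 1, 1.333333, 1.666667, 2.
f(u) = 3u⁴ - 4u³ - 4u² - 2u - 1: f₀=-1, f₁=-2.222222, f₂=-4.703704, f₃=-8, f₄=-10.777778, f₅=-10.814815, f₆=-5.
(h/3)·[f₀ + 4f₁ + 2f₂ + 4f₃ + 2f₄ + 4f₅ + f₆] = 0.111111·(-121.111111) = -13.4568.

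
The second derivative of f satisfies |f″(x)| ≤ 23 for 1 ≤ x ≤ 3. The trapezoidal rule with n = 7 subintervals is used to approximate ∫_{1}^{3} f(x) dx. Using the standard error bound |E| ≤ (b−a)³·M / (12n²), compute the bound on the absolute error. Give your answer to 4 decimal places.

|E| ≤ (2)³·23 / (12·7²) = 184/588 = 0.3129.

0.3129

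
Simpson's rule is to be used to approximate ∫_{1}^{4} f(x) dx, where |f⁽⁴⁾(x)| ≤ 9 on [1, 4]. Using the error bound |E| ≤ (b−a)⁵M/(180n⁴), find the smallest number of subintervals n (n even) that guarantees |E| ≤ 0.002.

10

Need 2187/(180n⁴) ≤ 0.002.
n⁴ ≥ 2187/(180·0.002) = 6075 ⇒ n ≥ 8.8285, so the smallest even n is 10. (n must be even for Simpson's rule.)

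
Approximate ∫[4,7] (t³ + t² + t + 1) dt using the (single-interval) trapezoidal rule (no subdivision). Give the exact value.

T = (b−a)/2 · [f(4) + f(7)] = 1.5·[85 + 400] = 727.5.

727.5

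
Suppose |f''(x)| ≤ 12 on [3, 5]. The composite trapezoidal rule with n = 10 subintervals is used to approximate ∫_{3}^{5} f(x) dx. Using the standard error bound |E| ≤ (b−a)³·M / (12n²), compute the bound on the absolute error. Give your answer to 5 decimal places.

0.08000

|E| ≤ (2)³·12 / (12·10²) = 96/1200 = 0.08000.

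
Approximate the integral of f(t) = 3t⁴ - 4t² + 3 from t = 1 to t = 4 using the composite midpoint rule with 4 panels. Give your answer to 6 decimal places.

h = (4 − 1)/4 = 0.75.
Midpoints m₁,…,m₄ = 1.375, 2.125, 2.875, 3.625.
f(m₁)=6.160888671875, f(m₂)=46.110107421875, f(m₃)=174.899169921875, f(m₄)=468.465576171875.
h·[f(m₁) + f(m₂) + f(m₃) + f(m₄)] = 0.75·(695.6357421875) = 521.726807.

521.726807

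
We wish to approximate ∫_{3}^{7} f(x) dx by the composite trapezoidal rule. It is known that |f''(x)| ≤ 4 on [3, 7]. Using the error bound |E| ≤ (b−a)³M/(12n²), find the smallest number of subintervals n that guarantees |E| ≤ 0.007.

Need 256/(12n²) ≤ 0.007.
n² ≥ 256/(12·0.007) = 3047.62 ⇒ n ≥ 55.2052, so the smallest n is 56.

56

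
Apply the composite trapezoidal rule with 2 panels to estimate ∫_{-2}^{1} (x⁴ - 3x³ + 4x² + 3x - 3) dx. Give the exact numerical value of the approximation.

h = (1 − (-2))/2 = 1.5.
Nodes x₀,…,x₂ = -2, -0.5, 1.
f(x) = x⁴ - 3x³ + 4x² + 3x - 3: f₀=47, f₁=-3.0625, f₂=2.
(h/2)·[f₀ + 2f₁ + f₂] = 0.75·(42.875) = 32.15625.

32.15625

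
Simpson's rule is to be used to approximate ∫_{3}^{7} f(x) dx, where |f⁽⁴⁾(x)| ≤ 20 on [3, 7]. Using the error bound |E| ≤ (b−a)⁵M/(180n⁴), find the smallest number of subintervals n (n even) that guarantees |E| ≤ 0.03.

8

Need 20480/(180n⁴) ≤ 0.03.
n⁴ ≥ 20480/(180·0.03) = 3792.59 ⇒ n ≥ 7.8475, so the smallest even n is 8. (n must be even for Simpson's rule.)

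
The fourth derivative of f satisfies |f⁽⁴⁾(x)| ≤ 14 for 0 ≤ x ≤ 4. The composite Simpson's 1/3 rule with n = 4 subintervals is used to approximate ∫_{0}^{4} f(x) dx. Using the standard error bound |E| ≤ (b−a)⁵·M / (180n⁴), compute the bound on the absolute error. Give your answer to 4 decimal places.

|E| ≤ (4)⁵·14 / (180·4⁴) = 14336/46080 = 0.3111.

0.3111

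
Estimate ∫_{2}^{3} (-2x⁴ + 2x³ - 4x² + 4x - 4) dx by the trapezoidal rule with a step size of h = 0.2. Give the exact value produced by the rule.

-71.66656

h = (3 − 2)/5 = 0.2.
Nodes x₀,…,x₅ = 2, 2.2, 2.4, 2.6, 2.8, 3.
f(x) = -2x⁴ + 2x³ - 4x² + 4x - 4: f₀=-28, f₁=-40.1152, f₂=-56.1472, f₃=-76.8832, f₄=-103.1872, f₅=-136.
(h/2)·[f₀ + 2f₁ + 2f₂ + 2f₃ + 2f₄ + f₅] = 0.1·(-716.6656) = -71.66656.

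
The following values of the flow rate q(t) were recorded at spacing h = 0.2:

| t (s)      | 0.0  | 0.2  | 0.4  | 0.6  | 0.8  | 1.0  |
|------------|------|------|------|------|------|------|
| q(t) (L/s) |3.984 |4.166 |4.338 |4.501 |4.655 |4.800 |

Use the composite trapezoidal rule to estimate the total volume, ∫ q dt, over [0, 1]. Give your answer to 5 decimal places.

4.41040

h = 0.2, n = 5.
(h/2)·[y₀ + 2y₁ + 2y₂ + 2y₃ + 2y₄ + y₅] = 0.1·(44.104) = 4.41040.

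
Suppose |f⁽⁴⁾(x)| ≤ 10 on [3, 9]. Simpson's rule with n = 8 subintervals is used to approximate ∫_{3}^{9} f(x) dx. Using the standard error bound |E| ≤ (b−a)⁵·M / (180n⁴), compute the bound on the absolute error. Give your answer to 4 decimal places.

|E| ≤ (6)⁵·10 / (180·8⁴) = 77760/737280 = 0.1055.

0.1055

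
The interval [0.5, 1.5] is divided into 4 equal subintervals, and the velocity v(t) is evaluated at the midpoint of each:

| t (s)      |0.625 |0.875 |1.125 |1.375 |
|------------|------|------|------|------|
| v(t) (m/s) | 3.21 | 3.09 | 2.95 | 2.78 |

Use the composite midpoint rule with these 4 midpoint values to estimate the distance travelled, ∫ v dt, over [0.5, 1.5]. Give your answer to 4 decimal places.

3.0075

h = 0.25, n = 4.
h·[y(m₁) + y(m₂) + y(m₃) + y(m₄)] = 0.25·(12.03) = 3.0075.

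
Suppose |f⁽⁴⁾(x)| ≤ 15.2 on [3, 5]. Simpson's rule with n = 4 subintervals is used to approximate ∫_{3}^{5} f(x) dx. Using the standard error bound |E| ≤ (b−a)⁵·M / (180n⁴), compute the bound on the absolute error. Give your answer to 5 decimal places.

|E| ≤ (2)⁵·15.2 / (180·4⁴) = 486.4/46080 = 0.01056.

0.01056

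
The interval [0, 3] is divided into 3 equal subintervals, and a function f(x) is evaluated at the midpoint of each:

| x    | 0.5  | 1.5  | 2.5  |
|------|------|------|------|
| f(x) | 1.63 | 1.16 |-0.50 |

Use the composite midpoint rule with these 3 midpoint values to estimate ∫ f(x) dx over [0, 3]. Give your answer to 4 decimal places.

2.2900

h = 1, n = 3.
h·[y(m₁) + y(m₂) + y(m₃)] = 1·(2.29) = 2.2900.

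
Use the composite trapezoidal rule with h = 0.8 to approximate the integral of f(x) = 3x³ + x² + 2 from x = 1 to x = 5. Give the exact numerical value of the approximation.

h = (5 − 1)/5 = 0.8.
Nodes x₀,…,x₅ = 1, 1.8, 2.6, 3.4, 4.2, 5.
f(x) = 3x³ + x² + 2: f₀=6, f₁=22.736, f₂=61.488, f₃=131.472, f₄=241.904, f₅=402.
(h/2)·[f₀ + 2f₁ + 2f₂ + 2f₃ + 2f₄ + f₅] = 0.4·(1323.2) = 529.28.

529.28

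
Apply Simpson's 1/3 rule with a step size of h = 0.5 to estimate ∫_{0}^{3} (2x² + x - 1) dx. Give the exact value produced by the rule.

19.5

h = (3 − 0)/6 = 0.5.
Nodes x₀,…,x₆ = 0, 0.5, 1, 1.5, 2, 2.5, 3.
f(x) = 2x² + x - 1: f₀=-1, f₁=0, f₂=2, f₃=5, f₄=9, f₅=14, f₆=20.
(h/3)·[f₀ + 4f₁ + 2f₂ + 4f₃ + 2f₄ + 4f₅ + f₆] = 0.166667·(117) = 19.5.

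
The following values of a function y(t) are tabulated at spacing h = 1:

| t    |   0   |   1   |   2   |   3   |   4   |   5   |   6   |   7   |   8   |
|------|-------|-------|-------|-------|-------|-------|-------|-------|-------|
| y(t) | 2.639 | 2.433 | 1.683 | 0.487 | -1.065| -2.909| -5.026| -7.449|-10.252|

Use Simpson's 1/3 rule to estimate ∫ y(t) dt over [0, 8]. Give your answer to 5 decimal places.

h = 1, n = 8.
(h/3)·[y₀ + 4y₁ + 2y₂ + 4y₃ + 2y₄ + 4y₅ + 2y₆ + 4y₇ + y₈] = 0.333333·(-46.181) = -15.39367.

-15.39367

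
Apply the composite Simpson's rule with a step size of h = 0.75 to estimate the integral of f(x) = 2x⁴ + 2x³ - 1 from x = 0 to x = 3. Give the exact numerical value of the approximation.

134.953125

h = (3 − 0)/4 = 0.75.
Nodes x₀,…,x₄ = 0, 0.75, 1.5, 2.25, 3.
f(x) = 2x⁴ + 2x³ - 1: f₀=-1, f₁=0.4765625, f₂=15.875, f₃=73.0390625, f₄=215.
(h/3)·[f₀ + 4f₁ + 2f₂ + 4f₃ + f₄] = 0.25·(539.8125) = 134.953125.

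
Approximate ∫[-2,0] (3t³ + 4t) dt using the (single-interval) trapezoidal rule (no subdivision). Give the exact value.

T = (b−a)/2 · [f(-2) + f(0)] = 1·[(-32) + 0] = -32.

-32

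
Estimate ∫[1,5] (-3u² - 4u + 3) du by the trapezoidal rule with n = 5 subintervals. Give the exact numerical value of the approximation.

-161.28

h = (5 − 1)/5 = 0.8.
Nodes u₀,…,u₅ = 1, 1.8, 2.6, 3.4, 4.2, 5.
f(u) = -3u² - 4u + 3: f₀=-4, f₁=-13.92, f₂=-27.68, f₃=-45.28, f₄=-66.72, f₅=-92.
(h/2)·[f₀ + 2f₁ + 2f₂ + 2f₃ + 2f₄ + f₅] = 0.4·(-403.2) = -161.28.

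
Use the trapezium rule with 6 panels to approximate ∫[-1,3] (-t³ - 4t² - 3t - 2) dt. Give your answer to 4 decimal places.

h = (3 − (-1))/6 = 0.666667.
Nodes t₀,…,t₆ = -1, -0.333333, 0.333333, 1, 1.666667, 2.333333, 3.
f(t) = -t³ - 4t² - 3t - 2: f₀=-2, f₁=-1.407407, f₂=-3.481481, f₃=-10, f₄=-22.740741, f₅=-43.481481, f₆=-74.
(h/2)·[f₀ + 2f₁ + 2f₂ + 2f₃ + 2f₄ + 2f₅ + f₆] = 0.333333·(-238.222222) = -79.4074.

-79.4074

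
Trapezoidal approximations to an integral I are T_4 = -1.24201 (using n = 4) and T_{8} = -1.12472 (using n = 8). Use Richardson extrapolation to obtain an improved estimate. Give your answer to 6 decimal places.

R = (4·T_{8} − T_4) / 3 = (4·(-1.12472) − (-1.24201))/3 = (-3.25687)/3 = -1.085623.

-1.085623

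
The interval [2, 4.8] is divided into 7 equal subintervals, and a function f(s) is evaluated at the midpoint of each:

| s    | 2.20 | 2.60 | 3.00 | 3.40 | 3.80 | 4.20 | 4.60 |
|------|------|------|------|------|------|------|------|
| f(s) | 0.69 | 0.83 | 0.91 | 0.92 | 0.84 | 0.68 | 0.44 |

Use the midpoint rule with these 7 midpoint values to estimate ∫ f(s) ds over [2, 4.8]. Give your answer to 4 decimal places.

h = 0.4, n = 7.
h·[y(m₁) + y(m₂) + y(m₃) + y(m₄) + y(m₅) + y(m₆) + y(m₇)] = 0.4·(5.31) = 2.1240.

2.1240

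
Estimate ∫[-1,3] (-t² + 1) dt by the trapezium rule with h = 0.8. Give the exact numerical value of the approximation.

-5.76

h = (3 − (-1))/5 = 0.8.
Nodes t₀,…,t₅ = -1, -0.2, 0.6, 1.4, 2.2, 3.
f(t) = -t² + 1: f₀=0, f₁=0.96, f₂=0.64, f₃=-0.96, f₄=-3.84, f₅=-8.
(h/2)·[f₀ + 2f₁ + 2f₂ + 2f₃ + 2f₄ + f₅] = 0.4·(-14.4) = -5.76.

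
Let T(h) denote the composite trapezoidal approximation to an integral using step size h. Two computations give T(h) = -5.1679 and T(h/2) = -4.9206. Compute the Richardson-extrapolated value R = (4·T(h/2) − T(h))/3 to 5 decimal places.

R = (4·T(h/2) − T(h)) / 3 = (4·(-4.9206) − (-5.1679))/3 = (-14.5145)/3 = -4.83817.

-4.83817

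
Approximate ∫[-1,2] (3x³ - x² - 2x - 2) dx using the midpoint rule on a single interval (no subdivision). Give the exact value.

-8.625

M = (b−a)·f(0.5) = 3·(-2.875) = -8.625.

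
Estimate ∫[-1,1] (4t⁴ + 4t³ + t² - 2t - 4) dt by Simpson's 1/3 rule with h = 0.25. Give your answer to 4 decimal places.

-5.7292

h = (1 − (-1))/8 = 0.25.
Nodes t₀,…,t₈ = -1, -0.75, -0.5, -0.25, 0, 0.25, 0.5, 0.75, 1.
f(t) = 4t⁴ + 4t³ + t² - 2t - 4: f₀=-1, f₁=-2.359375, f₂=-3, f₃=-3.484375, f₄=-4, f₅=-4.359375, f₆=-4, f₇=-1.984375, f₈=3.
(h/3)·[f₀ + 4f₁ + 2f₂ + 4f₃ + 2f₄ + 4f₅ + 2f₆ + 4f₇ + f₈] = 0.083333·(-68.75) = -5.7292.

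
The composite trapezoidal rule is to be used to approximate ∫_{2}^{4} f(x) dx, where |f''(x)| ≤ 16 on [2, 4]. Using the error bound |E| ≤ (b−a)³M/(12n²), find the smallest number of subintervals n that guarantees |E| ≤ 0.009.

35

Need 128/(12n²) ≤ 0.009.
n² ≥ 128/(12·0.009) = 1185.19 ⇒ n ≥ 34.4265, so the smallest n is 35.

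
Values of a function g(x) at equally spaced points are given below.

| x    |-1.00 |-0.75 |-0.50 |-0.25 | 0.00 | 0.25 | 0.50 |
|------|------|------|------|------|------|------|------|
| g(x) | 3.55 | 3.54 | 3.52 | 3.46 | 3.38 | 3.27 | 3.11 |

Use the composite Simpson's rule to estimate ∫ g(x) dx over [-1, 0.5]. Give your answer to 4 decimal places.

h = 0.25, n = 6.
(h/3)·[y₀ + 4y₁ + 2y₂ + 4y₃ + 2y₄ + 4y₅ + y₆] = 0.083333·(61.54) = 5.1283.

5.1283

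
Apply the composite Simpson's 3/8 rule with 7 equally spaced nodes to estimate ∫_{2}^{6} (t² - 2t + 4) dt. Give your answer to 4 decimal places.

53.3333

h = (6 − 2)/6 = 0.666667.
Nodes t₀,…,t₆ = 2, 2.666667, 3.333333, 4, 4.666667, 5.333333, 6.
f(t) = t² - 2t + 4: f₀=4, f₁=5.777778, f₂=8.444444, f₃=12, f₄=16.444444, f₅=21.777778, f₆=28.
(3h/8)·[f₀ + 3f₁ + 3f₂ + 2f₃ + 3f₄ + 3f₅ + f₆] = 0.25·(213.333333) = 53.3333.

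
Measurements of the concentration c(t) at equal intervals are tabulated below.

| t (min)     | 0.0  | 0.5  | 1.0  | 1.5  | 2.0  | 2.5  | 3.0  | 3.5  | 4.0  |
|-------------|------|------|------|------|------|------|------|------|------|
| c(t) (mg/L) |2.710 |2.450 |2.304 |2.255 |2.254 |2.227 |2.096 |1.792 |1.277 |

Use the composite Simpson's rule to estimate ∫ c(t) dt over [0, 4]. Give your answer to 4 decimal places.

h = 0.5, n = 8.
(h/3)·[y₀ + 4y₁ + 2y₂ + 4y₃ + 2y₄ + 4y₅ + 2y₆ + 4y₇ + y₈] = 0.166667·(52.191) = 8.6985.

8.6985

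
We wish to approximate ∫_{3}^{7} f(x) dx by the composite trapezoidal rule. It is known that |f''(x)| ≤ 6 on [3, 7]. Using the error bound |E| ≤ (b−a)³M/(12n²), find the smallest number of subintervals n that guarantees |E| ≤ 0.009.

Need 384/(12n²) ≤ 0.009.
n² ≥ 384/(12·0.009) = 3555.56 ⇒ n ≥ 59.6285, so the smallest n is 60.

60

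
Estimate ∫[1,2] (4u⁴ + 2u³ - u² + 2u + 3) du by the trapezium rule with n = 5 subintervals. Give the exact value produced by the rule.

h = (2 − 1)/5 = 0.2.
Nodes u₀,…,u₅ = 1, 1.2, 1.4, 1.6, 1.8, 2.
f(u) = 4u⁴ + 2u³ - u² + 2u + 3: f₀=10, f₁=15.7104, f₂=24.6944, f₃=38.0464, f₄=57.0144, f₅=83.
(h/2)·[f₀ + 2f₁ + 2f₂ + 2f₃ + 2f₄ + f₅] = 0.1·(363.9312) = 36.39312.

36.39312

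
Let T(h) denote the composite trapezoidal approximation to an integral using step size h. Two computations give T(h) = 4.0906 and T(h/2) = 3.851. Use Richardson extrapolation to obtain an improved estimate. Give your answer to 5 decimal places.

R = (4·T(h/2) − T(h)) / 3 = (4·3.851 − 4.0906)/3 = (11.3134)/3 = 3.77113.

3.77113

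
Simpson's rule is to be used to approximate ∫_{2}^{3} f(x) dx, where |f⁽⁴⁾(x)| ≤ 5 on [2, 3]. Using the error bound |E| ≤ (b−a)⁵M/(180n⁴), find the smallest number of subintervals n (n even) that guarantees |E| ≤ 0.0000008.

Need 5/(180n⁴) ≤ 0.0000008.
n⁴ ≥ 5/(180·0.0000008) = 34722.2 ⇒ n ≥ 13.6506, so the smallest even n is 14. (n must be even for Simpson's rule.)

14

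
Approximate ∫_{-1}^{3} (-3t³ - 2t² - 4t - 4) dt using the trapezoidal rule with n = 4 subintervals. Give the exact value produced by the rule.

-118

h = (3 − (-1))/4 = 1.
Nodes t₀,…,t₄ = -1, 0, 1, 2, 3.
f(t) = -3t³ - 2t² - 4t - 4: f₀=1, f₁=-4, f₂=-13, f₃=-44, f₄=-115.
(h/2)·[f₀ + 2f₁ + 2f₂ + 2f₃ + f₄] = 0.5·(-236) = -118.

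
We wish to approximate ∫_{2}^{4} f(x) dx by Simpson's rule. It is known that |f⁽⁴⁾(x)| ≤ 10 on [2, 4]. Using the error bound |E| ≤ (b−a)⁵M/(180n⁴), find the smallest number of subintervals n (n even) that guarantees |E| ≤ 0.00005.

Need 320/(180n⁴) ≤ 0.00005.
n⁴ ≥ 320/(180·0.00005) = 35555.6 ⇒ n ≥ 13.7318, so the smallest even n is 14. (n must be even for Simpson's rule.)

14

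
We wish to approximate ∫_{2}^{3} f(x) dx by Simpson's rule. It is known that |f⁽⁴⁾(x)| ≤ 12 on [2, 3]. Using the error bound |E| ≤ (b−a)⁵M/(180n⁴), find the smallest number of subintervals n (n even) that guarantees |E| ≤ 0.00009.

6

Need 12/(180n⁴) ≤ 0.00009.
n⁴ ≥ 12/(180·0.00009) = 740.741 ⇒ n ≥ 5.2169, so the smallest even n is 6. (n must be even for Simpson's rule.)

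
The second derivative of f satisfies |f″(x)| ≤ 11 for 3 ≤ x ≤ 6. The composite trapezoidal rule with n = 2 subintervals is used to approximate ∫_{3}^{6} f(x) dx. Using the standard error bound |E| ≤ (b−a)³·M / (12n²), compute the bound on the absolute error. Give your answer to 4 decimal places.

|E| ≤ (3)³·11 / (12·2²) = 297/48 = 6.1875.

6.1875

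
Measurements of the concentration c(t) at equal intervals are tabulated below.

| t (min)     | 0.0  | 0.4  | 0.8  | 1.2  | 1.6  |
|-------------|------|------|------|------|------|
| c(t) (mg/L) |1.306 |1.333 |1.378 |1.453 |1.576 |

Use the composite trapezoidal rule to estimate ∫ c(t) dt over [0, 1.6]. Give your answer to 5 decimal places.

2.24200

h = 0.4, n = 4.
(h/2)·[y₀ + 2y₁ + 2y₂ + 2y₃ + y₄] = 0.2·(11.210) = 2.24200.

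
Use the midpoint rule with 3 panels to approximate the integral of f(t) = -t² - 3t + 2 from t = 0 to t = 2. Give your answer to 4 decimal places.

h = (2 − 0)/3 = 0.666667.
Midpoints m₁,…,m₃ = 0.333333, 1, 1.666667.
f(m₁)=0.888889, f(m₂)=-2, f(m₃)=-5.777778.
h·[f(m₁) + f(m₂) + f(m₃)] = 0.666667·(-6.888889) = -4.5926.

-4.5926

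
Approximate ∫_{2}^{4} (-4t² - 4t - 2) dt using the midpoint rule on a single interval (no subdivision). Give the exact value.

M = (b−a)·f(3) = 2·(-50) = -100.

-100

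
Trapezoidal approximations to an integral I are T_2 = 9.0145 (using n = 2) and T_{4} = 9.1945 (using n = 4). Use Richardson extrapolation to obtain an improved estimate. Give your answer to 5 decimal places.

R = (4·T_{4} − T_2) / 3 = (4·9.1945 − 9.0145)/3 = (27.7635)/3 = 9.25450.

9.25450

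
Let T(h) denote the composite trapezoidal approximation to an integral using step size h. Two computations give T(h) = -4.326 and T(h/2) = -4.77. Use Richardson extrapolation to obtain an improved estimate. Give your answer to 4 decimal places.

R = (4·T(h/2) − T(h)) / 3 = (4·(-4.77) − (-4.326))/3 = (-14.754)/3 = -4.9180.

-4.9180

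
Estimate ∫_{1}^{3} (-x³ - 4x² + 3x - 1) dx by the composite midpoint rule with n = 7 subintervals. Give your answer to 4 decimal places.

-44.5306

h = (3 − 1)/7 = 0.285714.
Midpoints m₁,…,m₇ = 1.142857, 1.428571, 1.714286, 2, 2.285714, 2.571429, 2.857143.
f(m₁)=-4.288630, f(m₂)=-7.793003, f(m₃)=-12.650146, f(m₄)=-19, f(m₅)=-26.982507, f(m₆)=-36.737609, f(m₇)=-48.405248.
h·[f(m₁) + f(m₂) + f(m₃) + f(m₄) + f(m₅) + f(m₆) + f(m₇)] = 0.285714·(-155.857143) = -44.5306.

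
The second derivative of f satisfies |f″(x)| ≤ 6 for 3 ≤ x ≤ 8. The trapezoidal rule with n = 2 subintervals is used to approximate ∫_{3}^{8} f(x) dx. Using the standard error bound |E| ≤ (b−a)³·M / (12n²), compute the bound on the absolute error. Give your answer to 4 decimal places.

|E| ≤ (5)³·6 / (12·2²) = 750/48 = 15.6250.

15.6250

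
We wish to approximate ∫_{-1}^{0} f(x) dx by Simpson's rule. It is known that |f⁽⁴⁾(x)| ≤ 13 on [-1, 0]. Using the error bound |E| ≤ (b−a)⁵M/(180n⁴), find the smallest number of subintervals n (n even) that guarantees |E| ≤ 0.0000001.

30

Need 13/(180n⁴) ≤ 0.0000001.
n⁴ ≥ 13/(180·0.0000001) = 722222 ⇒ n ≥ 29.1520, so the smallest even n is 30. (n must be even for Simpson's rule.)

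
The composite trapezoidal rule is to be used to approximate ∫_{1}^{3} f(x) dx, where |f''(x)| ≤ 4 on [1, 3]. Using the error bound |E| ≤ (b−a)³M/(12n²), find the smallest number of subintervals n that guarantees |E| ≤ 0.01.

17

Need 32/(12n²) ≤ 0.01.
n² ≥ 32/(12·0.01) = 266.667 ⇒ n ≥ 16.3299, so the smallest n is 17.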